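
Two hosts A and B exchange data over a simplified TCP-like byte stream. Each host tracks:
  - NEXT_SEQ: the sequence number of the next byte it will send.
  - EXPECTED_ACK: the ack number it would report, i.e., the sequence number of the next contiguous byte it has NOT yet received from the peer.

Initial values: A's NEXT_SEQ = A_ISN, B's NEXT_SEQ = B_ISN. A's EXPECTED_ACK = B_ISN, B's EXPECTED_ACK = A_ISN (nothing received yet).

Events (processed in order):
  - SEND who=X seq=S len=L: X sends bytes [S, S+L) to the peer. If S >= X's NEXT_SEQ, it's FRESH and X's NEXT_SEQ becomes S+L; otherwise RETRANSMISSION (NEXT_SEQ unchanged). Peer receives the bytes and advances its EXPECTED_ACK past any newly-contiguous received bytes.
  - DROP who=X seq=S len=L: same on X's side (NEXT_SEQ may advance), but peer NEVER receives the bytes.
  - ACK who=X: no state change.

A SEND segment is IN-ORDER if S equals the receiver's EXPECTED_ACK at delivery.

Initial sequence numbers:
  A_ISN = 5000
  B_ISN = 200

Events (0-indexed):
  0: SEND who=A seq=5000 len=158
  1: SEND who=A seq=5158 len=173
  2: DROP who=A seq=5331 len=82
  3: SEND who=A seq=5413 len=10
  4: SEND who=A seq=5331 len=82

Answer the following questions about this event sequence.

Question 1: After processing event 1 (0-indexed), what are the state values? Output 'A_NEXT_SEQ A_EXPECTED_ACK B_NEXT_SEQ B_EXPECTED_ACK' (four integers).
After event 0: A_seq=5158 A_ack=200 B_seq=200 B_ack=5158
After event 1: A_seq=5331 A_ack=200 B_seq=200 B_ack=5331

5331 200 200 5331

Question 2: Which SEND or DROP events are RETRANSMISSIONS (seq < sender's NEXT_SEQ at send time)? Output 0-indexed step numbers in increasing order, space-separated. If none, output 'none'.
Step 0: SEND seq=5000 -> fresh
Step 1: SEND seq=5158 -> fresh
Step 2: DROP seq=5331 -> fresh
Step 3: SEND seq=5413 -> fresh
Step 4: SEND seq=5331 -> retransmit

Answer: 4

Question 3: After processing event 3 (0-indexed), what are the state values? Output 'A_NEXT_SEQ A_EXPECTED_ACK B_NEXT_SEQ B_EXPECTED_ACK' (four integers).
After event 0: A_seq=5158 A_ack=200 B_seq=200 B_ack=5158
After event 1: A_seq=5331 A_ack=200 B_seq=200 B_ack=5331
After event 2: A_seq=5413 A_ack=200 B_seq=200 B_ack=5331
After event 3: A_seq=5423 A_ack=200 B_seq=200 B_ack=5331

5423 200 200 5331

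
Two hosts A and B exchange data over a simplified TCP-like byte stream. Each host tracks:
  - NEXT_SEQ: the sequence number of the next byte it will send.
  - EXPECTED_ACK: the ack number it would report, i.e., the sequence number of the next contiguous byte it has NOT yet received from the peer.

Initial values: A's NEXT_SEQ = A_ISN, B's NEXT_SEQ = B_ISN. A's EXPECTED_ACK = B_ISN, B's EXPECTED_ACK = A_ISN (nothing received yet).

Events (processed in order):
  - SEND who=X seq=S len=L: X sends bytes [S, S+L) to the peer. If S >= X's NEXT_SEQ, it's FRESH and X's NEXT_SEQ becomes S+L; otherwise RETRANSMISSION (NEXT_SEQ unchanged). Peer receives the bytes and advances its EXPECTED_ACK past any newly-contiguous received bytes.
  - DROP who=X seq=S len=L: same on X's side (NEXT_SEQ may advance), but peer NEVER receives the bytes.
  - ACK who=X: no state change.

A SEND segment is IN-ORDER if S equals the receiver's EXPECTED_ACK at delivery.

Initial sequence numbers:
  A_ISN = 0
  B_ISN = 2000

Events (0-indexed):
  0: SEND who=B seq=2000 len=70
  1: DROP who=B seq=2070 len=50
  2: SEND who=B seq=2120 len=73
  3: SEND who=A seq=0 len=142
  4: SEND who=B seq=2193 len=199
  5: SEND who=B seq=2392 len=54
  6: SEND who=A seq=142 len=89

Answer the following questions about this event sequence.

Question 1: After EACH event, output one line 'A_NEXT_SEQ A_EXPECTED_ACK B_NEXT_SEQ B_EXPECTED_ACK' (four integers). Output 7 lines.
0 2070 2070 0
0 2070 2120 0
0 2070 2193 0
142 2070 2193 142
142 2070 2392 142
142 2070 2446 142
231 2070 2446 231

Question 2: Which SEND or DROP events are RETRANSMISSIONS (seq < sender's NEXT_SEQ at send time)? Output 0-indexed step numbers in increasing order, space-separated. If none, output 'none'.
Step 0: SEND seq=2000 -> fresh
Step 1: DROP seq=2070 -> fresh
Step 2: SEND seq=2120 -> fresh
Step 3: SEND seq=0 -> fresh
Step 4: SEND seq=2193 -> fresh
Step 5: SEND seq=2392 -> fresh
Step 6: SEND seq=142 -> fresh

Answer: none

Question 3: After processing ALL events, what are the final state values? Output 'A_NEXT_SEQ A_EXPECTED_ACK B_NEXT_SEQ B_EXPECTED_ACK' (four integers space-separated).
After event 0: A_seq=0 A_ack=2070 B_seq=2070 B_ack=0
After event 1: A_seq=0 A_ack=2070 B_seq=2120 B_ack=0
After event 2: A_seq=0 A_ack=2070 B_seq=2193 B_ack=0
After event 3: A_seq=142 A_ack=2070 B_seq=2193 B_ack=142
After event 4: A_seq=142 A_ack=2070 B_seq=2392 B_ack=142
After event 5: A_seq=142 A_ack=2070 B_seq=2446 B_ack=142
After event 6: A_seq=231 A_ack=2070 B_seq=2446 B_ack=231

Answer: 231 2070 2446 231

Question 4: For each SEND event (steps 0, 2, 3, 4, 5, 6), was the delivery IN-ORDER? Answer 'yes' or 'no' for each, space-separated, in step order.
Answer: yes no yes no no yes

Derivation:
Step 0: SEND seq=2000 -> in-order
Step 2: SEND seq=2120 -> out-of-order
Step 3: SEND seq=0 -> in-order
Step 4: SEND seq=2193 -> out-of-order
Step 5: SEND seq=2392 -> out-of-order
Step 6: SEND seq=142 -> in-order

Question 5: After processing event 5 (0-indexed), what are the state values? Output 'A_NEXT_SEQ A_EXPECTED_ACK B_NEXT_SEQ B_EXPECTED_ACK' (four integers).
After event 0: A_seq=0 A_ack=2070 B_seq=2070 B_ack=0
After event 1: A_seq=0 A_ack=2070 B_seq=2120 B_ack=0
After event 2: A_seq=0 A_ack=2070 B_seq=2193 B_ack=0
After event 3: A_seq=142 A_ack=2070 B_seq=2193 B_ack=142
After event 4: A_seq=142 A_ack=2070 B_seq=2392 B_ack=142
After event 5: A_seq=142 A_ack=2070 B_seq=2446 B_ack=142

142 2070 2446 142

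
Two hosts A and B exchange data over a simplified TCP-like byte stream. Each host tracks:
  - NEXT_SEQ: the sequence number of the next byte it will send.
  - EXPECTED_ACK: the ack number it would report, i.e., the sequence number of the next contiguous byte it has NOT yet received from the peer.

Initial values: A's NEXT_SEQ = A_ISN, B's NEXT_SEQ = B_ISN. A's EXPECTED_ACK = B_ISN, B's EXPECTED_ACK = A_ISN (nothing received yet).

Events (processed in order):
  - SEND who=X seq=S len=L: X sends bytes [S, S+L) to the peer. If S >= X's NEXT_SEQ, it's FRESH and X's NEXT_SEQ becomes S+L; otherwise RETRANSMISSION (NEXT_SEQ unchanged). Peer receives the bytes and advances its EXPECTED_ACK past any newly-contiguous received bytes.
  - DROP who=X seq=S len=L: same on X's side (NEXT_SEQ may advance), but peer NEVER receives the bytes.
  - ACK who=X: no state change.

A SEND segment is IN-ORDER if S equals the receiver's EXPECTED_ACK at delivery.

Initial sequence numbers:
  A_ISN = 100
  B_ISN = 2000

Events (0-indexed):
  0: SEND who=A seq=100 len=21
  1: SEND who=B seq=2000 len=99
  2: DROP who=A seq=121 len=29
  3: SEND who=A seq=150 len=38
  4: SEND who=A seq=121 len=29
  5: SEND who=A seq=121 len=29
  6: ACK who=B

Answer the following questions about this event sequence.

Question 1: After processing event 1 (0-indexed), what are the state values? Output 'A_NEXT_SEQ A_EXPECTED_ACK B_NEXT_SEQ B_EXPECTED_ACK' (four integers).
After event 0: A_seq=121 A_ack=2000 B_seq=2000 B_ack=121
After event 1: A_seq=121 A_ack=2099 B_seq=2099 B_ack=121

121 2099 2099 121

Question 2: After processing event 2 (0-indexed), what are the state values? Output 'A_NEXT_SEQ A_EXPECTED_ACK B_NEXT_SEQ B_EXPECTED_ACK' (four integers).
After event 0: A_seq=121 A_ack=2000 B_seq=2000 B_ack=121
After event 1: A_seq=121 A_ack=2099 B_seq=2099 B_ack=121
After event 2: A_seq=150 A_ack=2099 B_seq=2099 B_ack=121

150 2099 2099 121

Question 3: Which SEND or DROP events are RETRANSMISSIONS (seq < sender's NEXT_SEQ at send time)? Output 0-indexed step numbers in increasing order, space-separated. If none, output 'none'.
Step 0: SEND seq=100 -> fresh
Step 1: SEND seq=2000 -> fresh
Step 2: DROP seq=121 -> fresh
Step 3: SEND seq=150 -> fresh
Step 4: SEND seq=121 -> retransmit
Step 5: SEND seq=121 -> retransmit

Answer: 4 5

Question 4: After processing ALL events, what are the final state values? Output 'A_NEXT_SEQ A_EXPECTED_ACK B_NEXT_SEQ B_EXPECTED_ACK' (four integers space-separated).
Answer: 188 2099 2099 188

Derivation:
After event 0: A_seq=121 A_ack=2000 B_seq=2000 B_ack=121
After event 1: A_seq=121 A_ack=2099 B_seq=2099 B_ack=121
After event 2: A_seq=150 A_ack=2099 B_seq=2099 B_ack=121
After event 3: A_seq=188 A_ack=2099 B_seq=2099 B_ack=121
After event 4: A_seq=188 A_ack=2099 B_seq=2099 B_ack=188
After event 5: A_seq=188 A_ack=2099 B_seq=2099 B_ack=188
After event 6: A_seq=188 A_ack=2099 B_seq=2099 B_ack=188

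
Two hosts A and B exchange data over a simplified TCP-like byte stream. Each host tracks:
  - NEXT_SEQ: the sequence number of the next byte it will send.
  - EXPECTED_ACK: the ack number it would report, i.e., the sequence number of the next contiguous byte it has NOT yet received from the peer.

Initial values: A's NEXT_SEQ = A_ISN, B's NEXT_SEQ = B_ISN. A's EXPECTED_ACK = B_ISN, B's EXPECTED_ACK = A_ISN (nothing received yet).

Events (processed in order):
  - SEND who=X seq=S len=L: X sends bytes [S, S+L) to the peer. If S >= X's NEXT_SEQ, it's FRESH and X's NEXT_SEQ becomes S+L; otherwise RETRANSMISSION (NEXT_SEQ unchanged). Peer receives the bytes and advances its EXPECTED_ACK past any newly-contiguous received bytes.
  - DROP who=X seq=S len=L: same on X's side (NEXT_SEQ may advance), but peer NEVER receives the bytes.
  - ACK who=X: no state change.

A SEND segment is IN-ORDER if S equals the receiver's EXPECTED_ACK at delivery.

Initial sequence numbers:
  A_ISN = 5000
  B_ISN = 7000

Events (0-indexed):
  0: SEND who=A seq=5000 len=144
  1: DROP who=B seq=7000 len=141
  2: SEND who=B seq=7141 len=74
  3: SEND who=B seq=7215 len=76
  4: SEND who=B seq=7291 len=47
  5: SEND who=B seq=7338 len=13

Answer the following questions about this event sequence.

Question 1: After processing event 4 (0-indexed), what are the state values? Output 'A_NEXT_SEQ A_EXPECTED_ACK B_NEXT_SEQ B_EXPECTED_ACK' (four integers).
After event 0: A_seq=5144 A_ack=7000 B_seq=7000 B_ack=5144
After event 1: A_seq=5144 A_ack=7000 B_seq=7141 B_ack=5144
After event 2: A_seq=5144 A_ack=7000 B_seq=7215 B_ack=5144
After event 3: A_seq=5144 A_ack=7000 B_seq=7291 B_ack=5144
After event 4: A_seq=5144 A_ack=7000 B_seq=7338 B_ack=5144

5144 7000 7338 5144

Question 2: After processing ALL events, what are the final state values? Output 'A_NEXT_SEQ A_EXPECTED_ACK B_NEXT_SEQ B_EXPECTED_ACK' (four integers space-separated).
Answer: 5144 7000 7351 5144

Derivation:
After event 0: A_seq=5144 A_ack=7000 B_seq=7000 B_ack=5144
After event 1: A_seq=5144 A_ack=7000 B_seq=7141 B_ack=5144
After event 2: A_seq=5144 A_ack=7000 B_seq=7215 B_ack=5144
After event 3: A_seq=5144 A_ack=7000 B_seq=7291 B_ack=5144
After event 4: A_seq=5144 A_ack=7000 B_seq=7338 B_ack=5144
After event 5: A_seq=5144 A_ack=7000 B_seq=7351 B_ack=5144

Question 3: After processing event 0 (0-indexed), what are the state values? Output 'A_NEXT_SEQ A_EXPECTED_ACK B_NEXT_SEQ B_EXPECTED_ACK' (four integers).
After event 0: A_seq=5144 A_ack=7000 B_seq=7000 B_ack=5144

5144 7000 7000 5144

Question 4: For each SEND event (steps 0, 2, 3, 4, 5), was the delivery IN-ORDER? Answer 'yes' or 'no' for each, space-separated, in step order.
Answer: yes no no no no

Derivation:
Step 0: SEND seq=5000 -> in-order
Step 2: SEND seq=7141 -> out-of-order
Step 3: SEND seq=7215 -> out-of-order
Step 4: SEND seq=7291 -> out-of-order
Step 5: SEND seq=7338 -> out-of-order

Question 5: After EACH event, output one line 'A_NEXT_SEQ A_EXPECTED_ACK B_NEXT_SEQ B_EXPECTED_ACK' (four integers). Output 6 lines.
5144 7000 7000 5144
5144 7000 7141 5144
5144 7000 7215 5144
5144 7000 7291 5144
5144 7000 7338 5144
5144 7000 7351 5144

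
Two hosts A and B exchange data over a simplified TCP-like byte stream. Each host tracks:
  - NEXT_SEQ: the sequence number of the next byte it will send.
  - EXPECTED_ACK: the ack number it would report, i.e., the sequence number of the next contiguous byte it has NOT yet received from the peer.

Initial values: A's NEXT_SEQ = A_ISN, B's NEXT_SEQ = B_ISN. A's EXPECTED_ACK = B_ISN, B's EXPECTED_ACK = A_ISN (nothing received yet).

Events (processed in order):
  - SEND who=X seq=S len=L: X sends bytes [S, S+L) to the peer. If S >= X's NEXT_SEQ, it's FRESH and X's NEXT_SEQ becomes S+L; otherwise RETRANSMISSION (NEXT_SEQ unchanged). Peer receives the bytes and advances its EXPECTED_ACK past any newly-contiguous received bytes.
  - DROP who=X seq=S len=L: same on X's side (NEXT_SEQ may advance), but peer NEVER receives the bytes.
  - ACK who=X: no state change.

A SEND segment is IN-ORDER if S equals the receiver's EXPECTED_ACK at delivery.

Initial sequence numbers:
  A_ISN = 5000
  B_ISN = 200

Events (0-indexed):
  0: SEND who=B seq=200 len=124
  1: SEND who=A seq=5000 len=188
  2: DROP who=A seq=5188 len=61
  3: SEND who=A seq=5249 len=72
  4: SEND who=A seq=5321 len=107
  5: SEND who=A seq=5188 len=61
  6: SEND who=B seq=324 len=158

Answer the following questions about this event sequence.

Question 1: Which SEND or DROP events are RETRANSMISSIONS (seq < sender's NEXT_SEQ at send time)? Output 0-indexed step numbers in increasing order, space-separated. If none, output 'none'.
Step 0: SEND seq=200 -> fresh
Step 1: SEND seq=5000 -> fresh
Step 2: DROP seq=5188 -> fresh
Step 3: SEND seq=5249 -> fresh
Step 4: SEND seq=5321 -> fresh
Step 5: SEND seq=5188 -> retransmit
Step 6: SEND seq=324 -> fresh

Answer: 5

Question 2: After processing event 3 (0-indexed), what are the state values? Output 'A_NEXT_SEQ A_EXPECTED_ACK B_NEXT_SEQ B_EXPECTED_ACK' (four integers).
After event 0: A_seq=5000 A_ack=324 B_seq=324 B_ack=5000
After event 1: A_seq=5188 A_ack=324 B_seq=324 B_ack=5188
After event 2: A_seq=5249 A_ack=324 B_seq=324 B_ack=5188
After event 3: A_seq=5321 A_ack=324 B_seq=324 B_ack=5188

5321 324 324 5188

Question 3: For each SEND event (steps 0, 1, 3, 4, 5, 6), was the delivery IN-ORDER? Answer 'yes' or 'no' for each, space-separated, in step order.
Step 0: SEND seq=200 -> in-order
Step 1: SEND seq=5000 -> in-order
Step 3: SEND seq=5249 -> out-of-order
Step 4: SEND seq=5321 -> out-of-order
Step 5: SEND seq=5188 -> in-order
Step 6: SEND seq=324 -> in-order

Answer: yes yes no no yes yes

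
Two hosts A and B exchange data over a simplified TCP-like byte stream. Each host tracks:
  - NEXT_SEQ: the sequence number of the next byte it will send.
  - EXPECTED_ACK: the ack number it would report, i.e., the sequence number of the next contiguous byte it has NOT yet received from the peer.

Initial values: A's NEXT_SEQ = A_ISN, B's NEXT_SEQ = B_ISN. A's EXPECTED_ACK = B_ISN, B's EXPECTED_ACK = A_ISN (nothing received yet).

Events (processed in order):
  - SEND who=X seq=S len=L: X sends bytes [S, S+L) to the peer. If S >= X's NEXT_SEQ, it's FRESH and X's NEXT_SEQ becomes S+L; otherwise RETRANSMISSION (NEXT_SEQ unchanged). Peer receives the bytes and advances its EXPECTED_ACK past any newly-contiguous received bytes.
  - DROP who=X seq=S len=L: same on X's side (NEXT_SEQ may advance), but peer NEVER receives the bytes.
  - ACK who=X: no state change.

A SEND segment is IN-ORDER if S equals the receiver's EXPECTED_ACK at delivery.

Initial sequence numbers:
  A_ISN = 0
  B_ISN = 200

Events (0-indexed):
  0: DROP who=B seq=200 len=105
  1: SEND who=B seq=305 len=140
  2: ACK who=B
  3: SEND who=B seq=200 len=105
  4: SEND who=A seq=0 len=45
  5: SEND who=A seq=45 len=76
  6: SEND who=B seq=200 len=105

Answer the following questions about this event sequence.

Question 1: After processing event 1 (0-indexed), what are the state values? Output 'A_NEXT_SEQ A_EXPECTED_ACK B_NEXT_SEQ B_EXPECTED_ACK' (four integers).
After event 0: A_seq=0 A_ack=200 B_seq=305 B_ack=0
After event 1: A_seq=0 A_ack=200 B_seq=445 B_ack=0

0 200 445 0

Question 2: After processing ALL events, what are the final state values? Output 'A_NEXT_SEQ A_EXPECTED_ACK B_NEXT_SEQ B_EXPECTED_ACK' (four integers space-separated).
After event 0: A_seq=0 A_ack=200 B_seq=305 B_ack=0
After event 1: A_seq=0 A_ack=200 B_seq=445 B_ack=0
After event 2: A_seq=0 A_ack=200 B_seq=445 B_ack=0
After event 3: A_seq=0 A_ack=445 B_seq=445 B_ack=0
After event 4: A_seq=45 A_ack=445 B_seq=445 B_ack=45
After event 5: A_seq=121 A_ack=445 B_seq=445 B_ack=121
After event 6: A_seq=121 A_ack=445 B_seq=445 B_ack=121

Answer: 121 445 445 121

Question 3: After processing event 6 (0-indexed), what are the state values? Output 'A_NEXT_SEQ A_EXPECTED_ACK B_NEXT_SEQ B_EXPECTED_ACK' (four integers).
After event 0: A_seq=0 A_ack=200 B_seq=305 B_ack=0
After event 1: A_seq=0 A_ack=200 B_seq=445 B_ack=0
After event 2: A_seq=0 A_ack=200 B_seq=445 B_ack=0
After event 3: A_seq=0 A_ack=445 B_seq=445 B_ack=0
After event 4: A_seq=45 A_ack=445 B_seq=445 B_ack=45
After event 5: A_seq=121 A_ack=445 B_seq=445 B_ack=121
After event 6: A_seq=121 A_ack=445 B_seq=445 B_ack=121

121 445 445 121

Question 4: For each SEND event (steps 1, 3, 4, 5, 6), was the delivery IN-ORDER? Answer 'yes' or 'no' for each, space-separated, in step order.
Answer: no yes yes yes no

Derivation:
Step 1: SEND seq=305 -> out-of-order
Step 3: SEND seq=200 -> in-order
Step 4: SEND seq=0 -> in-order
Step 5: SEND seq=45 -> in-order
Step 6: SEND seq=200 -> out-of-order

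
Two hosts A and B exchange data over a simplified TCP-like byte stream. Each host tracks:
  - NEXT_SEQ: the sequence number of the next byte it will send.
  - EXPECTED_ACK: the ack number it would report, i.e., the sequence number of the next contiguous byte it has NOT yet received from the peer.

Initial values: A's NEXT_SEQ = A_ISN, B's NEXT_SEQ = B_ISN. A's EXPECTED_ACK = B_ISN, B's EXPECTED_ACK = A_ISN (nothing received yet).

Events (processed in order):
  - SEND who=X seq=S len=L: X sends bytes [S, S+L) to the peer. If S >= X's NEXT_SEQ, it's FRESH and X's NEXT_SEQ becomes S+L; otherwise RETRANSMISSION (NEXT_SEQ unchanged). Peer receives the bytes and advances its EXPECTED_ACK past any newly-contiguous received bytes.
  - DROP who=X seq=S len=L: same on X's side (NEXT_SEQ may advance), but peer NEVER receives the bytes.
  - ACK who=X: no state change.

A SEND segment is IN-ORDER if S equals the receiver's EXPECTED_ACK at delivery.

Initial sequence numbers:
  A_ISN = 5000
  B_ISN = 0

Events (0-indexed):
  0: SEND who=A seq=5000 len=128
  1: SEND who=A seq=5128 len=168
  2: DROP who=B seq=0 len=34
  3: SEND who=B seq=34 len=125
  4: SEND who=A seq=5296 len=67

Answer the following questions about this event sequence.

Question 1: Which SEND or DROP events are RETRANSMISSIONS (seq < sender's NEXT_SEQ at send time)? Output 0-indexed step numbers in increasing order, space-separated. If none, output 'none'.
Step 0: SEND seq=5000 -> fresh
Step 1: SEND seq=5128 -> fresh
Step 2: DROP seq=0 -> fresh
Step 3: SEND seq=34 -> fresh
Step 4: SEND seq=5296 -> fresh

Answer: none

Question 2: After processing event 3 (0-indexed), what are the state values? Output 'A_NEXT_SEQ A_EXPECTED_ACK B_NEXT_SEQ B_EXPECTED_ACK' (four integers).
After event 0: A_seq=5128 A_ack=0 B_seq=0 B_ack=5128
After event 1: A_seq=5296 A_ack=0 B_seq=0 B_ack=5296
After event 2: A_seq=5296 A_ack=0 B_seq=34 B_ack=5296
After event 3: A_seq=5296 A_ack=0 B_seq=159 B_ack=5296

5296 0 159 5296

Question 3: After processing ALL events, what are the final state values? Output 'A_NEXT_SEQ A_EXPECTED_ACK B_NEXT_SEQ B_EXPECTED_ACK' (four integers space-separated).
Answer: 5363 0 159 5363

Derivation:
After event 0: A_seq=5128 A_ack=0 B_seq=0 B_ack=5128
After event 1: A_seq=5296 A_ack=0 B_seq=0 B_ack=5296
After event 2: A_seq=5296 A_ack=0 B_seq=34 B_ack=5296
After event 3: A_seq=5296 A_ack=0 B_seq=159 B_ack=5296
After event 4: A_seq=5363 A_ack=0 B_seq=159 B_ack=5363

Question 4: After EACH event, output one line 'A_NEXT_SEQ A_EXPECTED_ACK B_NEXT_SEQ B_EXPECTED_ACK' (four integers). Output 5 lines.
5128 0 0 5128
5296 0 0 5296
5296 0 34 5296
5296 0 159 5296
5363 0 159 5363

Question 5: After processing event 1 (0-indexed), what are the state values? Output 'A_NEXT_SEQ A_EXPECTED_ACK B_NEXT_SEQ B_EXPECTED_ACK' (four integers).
After event 0: A_seq=5128 A_ack=0 B_seq=0 B_ack=5128
After event 1: A_seq=5296 A_ack=0 B_seq=0 B_ack=5296

5296 0 0 5296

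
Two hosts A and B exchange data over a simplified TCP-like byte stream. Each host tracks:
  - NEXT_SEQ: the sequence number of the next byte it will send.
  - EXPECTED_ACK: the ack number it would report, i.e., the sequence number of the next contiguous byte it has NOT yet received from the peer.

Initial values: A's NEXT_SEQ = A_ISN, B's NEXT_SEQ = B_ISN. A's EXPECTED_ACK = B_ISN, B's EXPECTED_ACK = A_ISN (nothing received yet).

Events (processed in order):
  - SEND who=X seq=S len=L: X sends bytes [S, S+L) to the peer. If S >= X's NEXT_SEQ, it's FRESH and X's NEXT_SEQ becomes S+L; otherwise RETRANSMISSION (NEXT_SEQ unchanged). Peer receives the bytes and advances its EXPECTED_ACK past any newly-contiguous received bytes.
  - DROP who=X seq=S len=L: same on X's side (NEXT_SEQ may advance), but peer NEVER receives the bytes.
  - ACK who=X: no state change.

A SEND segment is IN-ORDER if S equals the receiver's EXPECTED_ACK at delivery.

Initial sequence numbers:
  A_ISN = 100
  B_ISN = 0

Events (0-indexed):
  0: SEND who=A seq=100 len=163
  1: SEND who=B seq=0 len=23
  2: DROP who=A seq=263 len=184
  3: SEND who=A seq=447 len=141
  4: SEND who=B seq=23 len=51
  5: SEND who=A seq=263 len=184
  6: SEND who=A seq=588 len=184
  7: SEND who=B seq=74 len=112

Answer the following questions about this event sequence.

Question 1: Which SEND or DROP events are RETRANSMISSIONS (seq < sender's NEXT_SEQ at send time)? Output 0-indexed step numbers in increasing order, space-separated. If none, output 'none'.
Answer: 5

Derivation:
Step 0: SEND seq=100 -> fresh
Step 1: SEND seq=0 -> fresh
Step 2: DROP seq=263 -> fresh
Step 3: SEND seq=447 -> fresh
Step 4: SEND seq=23 -> fresh
Step 5: SEND seq=263 -> retransmit
Step 6: SEND seq=588 -> fresh
Step 7: SEND seq=74 -> fresh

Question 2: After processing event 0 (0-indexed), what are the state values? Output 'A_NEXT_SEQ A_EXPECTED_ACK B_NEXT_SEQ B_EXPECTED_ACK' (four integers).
After event 0: A_seq=263 A_ack=0 B_seq=0 B_ack=263

263 0 0 263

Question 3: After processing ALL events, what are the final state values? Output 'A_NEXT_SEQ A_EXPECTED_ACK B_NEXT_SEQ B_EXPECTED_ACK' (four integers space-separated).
After event 0: A_seq=263 A_ack=0 B_seq=0 B_ack=263
After event 1: A_seq=263 A_ack=23 B_seq=23 B_ack=263
After event 2: A_seq=447 A_ack=23 B_seq=23 B_ack=263
After event 3: A_seq=588 A_ack=23 B_seq=23 B_ack=263
After event 4: A_seq=588 A_ack=74 B_seq=74 B_ack=263
After event 5: A_seq=588 A_ack=74 B_seq=74 B_ack=588
After event 6: A_seq=772 A_ack=74 B_seq=74 B_ack=772
After event 7: A_seq=772 A_ack=186 B_seq=186 B_ack=772

Answer: 772 186 186 772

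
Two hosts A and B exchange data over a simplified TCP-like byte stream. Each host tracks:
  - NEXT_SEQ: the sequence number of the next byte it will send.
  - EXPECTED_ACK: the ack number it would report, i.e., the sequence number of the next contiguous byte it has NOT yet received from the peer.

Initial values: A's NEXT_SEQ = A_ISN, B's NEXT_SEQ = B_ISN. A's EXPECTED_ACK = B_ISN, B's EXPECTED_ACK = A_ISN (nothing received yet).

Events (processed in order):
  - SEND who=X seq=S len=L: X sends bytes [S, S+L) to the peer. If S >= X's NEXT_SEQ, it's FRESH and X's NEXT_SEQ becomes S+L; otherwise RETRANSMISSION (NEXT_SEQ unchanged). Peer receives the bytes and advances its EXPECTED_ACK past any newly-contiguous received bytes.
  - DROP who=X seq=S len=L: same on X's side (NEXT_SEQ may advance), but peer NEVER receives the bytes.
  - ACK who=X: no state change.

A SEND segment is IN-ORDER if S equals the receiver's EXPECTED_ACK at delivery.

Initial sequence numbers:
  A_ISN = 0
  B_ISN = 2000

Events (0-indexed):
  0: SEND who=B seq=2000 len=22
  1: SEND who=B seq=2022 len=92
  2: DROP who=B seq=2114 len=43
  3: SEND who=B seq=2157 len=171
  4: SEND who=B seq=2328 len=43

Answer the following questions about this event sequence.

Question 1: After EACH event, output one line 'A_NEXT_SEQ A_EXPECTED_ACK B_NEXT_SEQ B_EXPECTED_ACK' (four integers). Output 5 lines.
0 2022 2022 0
0 2114 2114 0
0 2114 2157 0
0 2114 2328 0
0 2114 2371 0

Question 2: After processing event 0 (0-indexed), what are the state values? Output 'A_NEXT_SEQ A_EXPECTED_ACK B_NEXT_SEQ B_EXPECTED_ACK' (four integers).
After event 0: A_seq=0 A_ack=2022 B_seq=2022 B_ack=0

0 2022 2022 0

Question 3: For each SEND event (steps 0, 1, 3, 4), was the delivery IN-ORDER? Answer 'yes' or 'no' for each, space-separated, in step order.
Step 0: SEND seq=2000 -> in-order
Step 1: SEND seq=2022 -> in-order
Step 3: SEND seq=2157 -> out-of-order
Step 4: SEND seq=2328 -> out-of-order

Answer: yes yes no no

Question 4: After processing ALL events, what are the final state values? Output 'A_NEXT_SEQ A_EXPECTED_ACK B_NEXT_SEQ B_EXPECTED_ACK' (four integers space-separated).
After event 0: A_seq=0 A_ack=2022 B_seq=2022 B_ack=0
After event 1: A_seq=0 A_ack=2114 B_seq=2114 B_ack=0
After event 2: A_seq=0 A_ack=2114 B_seq=2157 B_ack=0
After event 3: A_seq=0 A_ack=2114 B_seq=2328 B_ack=0
After event 4: A_seq=0 A_ack=2114 B_seq=2371 B_ack=0

Answer: 0 2114 2371 0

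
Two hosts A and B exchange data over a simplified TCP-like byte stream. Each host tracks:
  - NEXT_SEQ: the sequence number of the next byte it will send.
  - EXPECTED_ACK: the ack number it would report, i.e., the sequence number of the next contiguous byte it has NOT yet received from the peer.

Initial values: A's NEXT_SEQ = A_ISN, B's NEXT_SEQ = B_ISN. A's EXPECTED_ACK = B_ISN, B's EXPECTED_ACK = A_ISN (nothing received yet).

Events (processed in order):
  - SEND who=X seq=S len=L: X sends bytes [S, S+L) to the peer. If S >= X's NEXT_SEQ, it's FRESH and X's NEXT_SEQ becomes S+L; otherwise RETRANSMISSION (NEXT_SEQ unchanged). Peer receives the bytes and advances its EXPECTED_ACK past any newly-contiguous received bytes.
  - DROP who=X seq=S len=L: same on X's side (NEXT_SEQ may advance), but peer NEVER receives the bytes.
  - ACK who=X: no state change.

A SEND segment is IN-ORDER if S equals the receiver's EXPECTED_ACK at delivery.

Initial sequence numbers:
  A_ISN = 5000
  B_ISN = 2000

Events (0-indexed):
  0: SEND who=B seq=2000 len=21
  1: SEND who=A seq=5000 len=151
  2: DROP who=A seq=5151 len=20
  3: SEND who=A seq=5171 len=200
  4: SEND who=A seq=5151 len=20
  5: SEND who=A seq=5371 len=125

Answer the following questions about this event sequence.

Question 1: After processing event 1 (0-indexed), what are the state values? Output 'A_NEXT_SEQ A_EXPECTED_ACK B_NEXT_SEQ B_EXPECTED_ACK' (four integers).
After event 0: A_seq=5000 A_ack=2021 B_seq=2021 B_ack=5000
After event 1: A_seq=5151 A_ack=2021 B_seq=2021 B_ack=5151

5151 2021 2021 5151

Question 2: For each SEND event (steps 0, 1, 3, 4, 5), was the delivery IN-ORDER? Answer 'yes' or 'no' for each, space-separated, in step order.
Step 0: SEND seq=2000 -> in-order
Step 1: SEND seq=5000 -> in-order
Step 3: SEND seq=5171 -> out-of-order
Step 4: SEND seq=5151 -> in-order
Step 5: SEND seq=5371 -> in-order

Answer: yes yes no yes yes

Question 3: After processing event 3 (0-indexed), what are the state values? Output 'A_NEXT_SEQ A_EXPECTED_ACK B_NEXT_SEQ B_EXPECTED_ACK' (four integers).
After event 0: A_seq=5000 A_ack=2021 B_seq=2021 B_ack=5000
After event 1: A_seq=5151 A_ack=2021 B_seq=2021 B_ack=5151
After event 2: A_seq=5171 A_ack=2021 B_seq=2021 B_ack=5151
After event 3: A_seq=5371 A_ack=2021 B_seq=2021 B_ack=5151

5371 2021 2021 5151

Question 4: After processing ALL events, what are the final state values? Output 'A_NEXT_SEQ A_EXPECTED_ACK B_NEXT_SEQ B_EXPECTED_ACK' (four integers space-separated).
After event 0: A_seq=5000 A_ack=2021 B_seq=2021 B_ack=5000
After event 1: A_seq=5151 A_ack=2021 B_seq=2021 B_ack=5151
After event 2: A_seq=5171 A_ack=2021 B_seq=2021 B_ack=5151
After event 3: A_seq=5371 A_ack=2021 B_seq=2021 B_ack=5151
After event 4: A_seq=5371 A_ack=2021 B_seq=2021 B_ack=5371
After event 5: A_seq=5496 A_ack=2021 B_seq=2021 B_ack=5496

Answer: 5496 2021 2021 5496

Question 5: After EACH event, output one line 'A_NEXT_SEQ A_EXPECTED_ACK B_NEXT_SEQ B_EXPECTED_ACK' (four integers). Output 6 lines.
5000 2021 2021 5000
5151 2021 2021 5151
5171 2021 2021 5151
5371 2021 2021 5151
5371 2021 2021 5371
5496 2021 2021 5496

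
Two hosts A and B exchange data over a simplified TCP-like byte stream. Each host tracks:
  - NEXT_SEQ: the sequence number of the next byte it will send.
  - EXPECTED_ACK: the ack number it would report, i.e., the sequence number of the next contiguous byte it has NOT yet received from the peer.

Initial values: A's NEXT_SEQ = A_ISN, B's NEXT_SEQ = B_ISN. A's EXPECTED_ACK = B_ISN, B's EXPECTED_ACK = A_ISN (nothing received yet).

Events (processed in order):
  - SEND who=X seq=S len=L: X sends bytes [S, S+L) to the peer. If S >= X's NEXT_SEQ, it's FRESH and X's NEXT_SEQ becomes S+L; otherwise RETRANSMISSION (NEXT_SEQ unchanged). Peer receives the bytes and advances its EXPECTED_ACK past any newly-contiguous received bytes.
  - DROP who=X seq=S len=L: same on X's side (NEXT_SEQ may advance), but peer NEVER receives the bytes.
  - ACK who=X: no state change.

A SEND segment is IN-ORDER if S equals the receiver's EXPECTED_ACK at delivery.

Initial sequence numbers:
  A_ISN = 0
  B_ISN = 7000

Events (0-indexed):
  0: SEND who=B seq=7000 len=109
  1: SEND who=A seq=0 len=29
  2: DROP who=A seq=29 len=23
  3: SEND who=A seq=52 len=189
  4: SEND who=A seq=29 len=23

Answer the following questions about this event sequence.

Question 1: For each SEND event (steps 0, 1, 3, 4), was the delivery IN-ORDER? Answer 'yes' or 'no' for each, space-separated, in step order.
Answer: yes yes no yes

Derivation:
Step 0: SEND seq=7000 -> in-order
Step 1: SEND seq=0 -> in-order
Step 3: SEND seq=52 -> out-of-order
Step 4: SEND seq=29 -> in-order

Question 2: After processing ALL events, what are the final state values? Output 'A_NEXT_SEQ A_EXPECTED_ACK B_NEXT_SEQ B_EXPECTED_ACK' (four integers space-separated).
After event 0: A_seq=0 A_ack=7109 B_seq=7109 B_ack=0
After event 1: A_seq=29 A_ack=7109 B_seq=7109 B_ack=29
After event 2: A_seq=52 A_ack=7109 B_seq=7109 B_ack=29
After event 3: A_seq=241 A_ack=7109 B_seq=7109 B_ack=29
After event 4: A_seq=241 A_ack=7109 B_seq=7109 B_ack=241

Answer: 241 7109 7109 241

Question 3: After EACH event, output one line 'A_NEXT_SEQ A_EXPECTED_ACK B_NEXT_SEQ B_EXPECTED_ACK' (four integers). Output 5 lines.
0 7109 7109 0
29 7109 7109 29
52 7109 7109 29
241 7109 7109 29
241 7109 7109 241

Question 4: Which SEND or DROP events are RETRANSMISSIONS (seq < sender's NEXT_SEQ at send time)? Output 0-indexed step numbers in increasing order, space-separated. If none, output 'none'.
Answer: 4

Derivation:
Step 0: SEND seq=7000 -> fresh
Step 1: SEND seq=0 -> fresh
Step 2: DROP seq=29 -> fresh
Step 3: SEND seq=52 -> fresh
Step 4: SEND seq=29 -> retransmit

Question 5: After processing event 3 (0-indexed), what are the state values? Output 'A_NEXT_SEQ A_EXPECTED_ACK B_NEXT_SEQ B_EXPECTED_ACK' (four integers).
After event 0: A_seq=0 A_ack=7109 B_seq=7109 B_ack=0
After event 1: A_seq=29 A_ack=7109 B_seq=7109 B_ack=29
After event 2: A_seq=52 A_ack=7109 B_seq=7109 B_ack=29
After event 3: A_seq=241 A_ack=7109 B_seq=7109 B_ack=29

241 7109 7109 29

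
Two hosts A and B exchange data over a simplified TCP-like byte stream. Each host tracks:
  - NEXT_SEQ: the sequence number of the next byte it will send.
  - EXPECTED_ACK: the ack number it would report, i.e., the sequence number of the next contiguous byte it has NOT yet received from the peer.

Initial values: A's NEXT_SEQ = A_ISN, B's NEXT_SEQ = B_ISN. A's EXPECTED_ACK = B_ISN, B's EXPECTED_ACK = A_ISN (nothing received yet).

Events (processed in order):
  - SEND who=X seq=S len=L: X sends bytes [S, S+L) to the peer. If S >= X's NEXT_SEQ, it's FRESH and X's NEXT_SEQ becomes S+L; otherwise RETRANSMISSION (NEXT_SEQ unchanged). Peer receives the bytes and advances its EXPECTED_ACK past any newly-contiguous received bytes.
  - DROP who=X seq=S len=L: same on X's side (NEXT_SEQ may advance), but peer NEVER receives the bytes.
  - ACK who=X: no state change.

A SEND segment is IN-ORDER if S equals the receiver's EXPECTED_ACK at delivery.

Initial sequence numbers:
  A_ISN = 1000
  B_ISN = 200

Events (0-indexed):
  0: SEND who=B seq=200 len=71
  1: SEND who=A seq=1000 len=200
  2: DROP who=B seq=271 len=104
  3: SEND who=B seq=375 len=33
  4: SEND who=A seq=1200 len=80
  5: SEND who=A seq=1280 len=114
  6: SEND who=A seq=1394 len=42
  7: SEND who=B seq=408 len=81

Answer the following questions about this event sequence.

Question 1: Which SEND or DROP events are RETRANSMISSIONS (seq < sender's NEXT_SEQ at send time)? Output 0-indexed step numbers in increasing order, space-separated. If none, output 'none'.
Step 0: SEND seq=200 -> fresh
Step 1: SEND seq=1000 -> fresh
Step 2: DROP seq=271 -> fresh
Step 3: SEND seq=375 -> fresh
Step 4: SEND seq=1200 -> fresh
Step 5: SEND seq=1280 -> fresh
Step 6: SEND seq=1394 -> fresh
Step 7: SEND seq=408 -> fresh

Answer: none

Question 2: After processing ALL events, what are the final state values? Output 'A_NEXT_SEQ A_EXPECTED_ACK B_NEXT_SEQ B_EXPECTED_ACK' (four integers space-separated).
After event 0: A_seq=1000 A_ack=271 B_seq=271 B_ack=1000
After event 1: A_seq=1200 A_ack=271 B_seq=271 B_ack=1200
After event 2: A_seq=1200 A_ack=271 B_seq=375 B_ack=1200
After event 3: A_seq=1200 A_ack=271 B_seq=408 B_ack=1200
After event 4: A_seq=1280 A_ack=271 B_seq=408 B_ack=1280
After event 5: A_seq=1394 A_ack=271 B_seq=408 B_ack=1394
After event 6: A_seq=1436 A_ack=271 B_seq=408 B_ack=1436
After event 7: A_seq=1436 A_ack=271 B_seq=489 B_ack=1436

Answer: 1436 271 489 1436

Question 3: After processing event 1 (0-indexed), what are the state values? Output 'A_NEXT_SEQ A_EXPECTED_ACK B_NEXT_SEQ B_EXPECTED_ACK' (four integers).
After event 0: A_seq=1000 A_ack=271 B_seq=271 B_ack=1000
After event 1: A_seq=1200 A_ack=271 B_seq=271 B_ack=1200

1200 271 271 1200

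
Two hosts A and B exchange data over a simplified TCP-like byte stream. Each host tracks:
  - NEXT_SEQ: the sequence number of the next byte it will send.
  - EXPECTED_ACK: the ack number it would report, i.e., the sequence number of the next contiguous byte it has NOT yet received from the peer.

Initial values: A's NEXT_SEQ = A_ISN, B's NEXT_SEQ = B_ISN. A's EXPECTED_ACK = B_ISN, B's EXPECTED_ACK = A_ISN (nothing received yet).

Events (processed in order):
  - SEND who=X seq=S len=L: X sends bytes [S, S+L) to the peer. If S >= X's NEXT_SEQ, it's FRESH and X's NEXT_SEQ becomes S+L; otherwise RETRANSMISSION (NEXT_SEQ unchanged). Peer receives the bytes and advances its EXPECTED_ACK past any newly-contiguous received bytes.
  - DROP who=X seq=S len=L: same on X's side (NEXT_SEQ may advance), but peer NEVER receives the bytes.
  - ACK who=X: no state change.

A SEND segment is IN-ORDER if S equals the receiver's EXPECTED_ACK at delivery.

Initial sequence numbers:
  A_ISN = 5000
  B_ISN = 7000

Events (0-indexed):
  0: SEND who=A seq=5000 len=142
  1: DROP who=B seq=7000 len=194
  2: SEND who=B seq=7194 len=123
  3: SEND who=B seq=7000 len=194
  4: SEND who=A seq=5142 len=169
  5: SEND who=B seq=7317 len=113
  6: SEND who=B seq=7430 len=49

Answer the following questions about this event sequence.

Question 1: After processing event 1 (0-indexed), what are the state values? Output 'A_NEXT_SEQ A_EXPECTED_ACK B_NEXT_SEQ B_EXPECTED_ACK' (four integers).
After event 0: A_seq=5142 A_ack=7000 B_seq=7000 B_ack=5142
After event 1: A_seq=5142 A_ack=7000 B_seq=7194 B_ack=5142

5142 7000 7194 5142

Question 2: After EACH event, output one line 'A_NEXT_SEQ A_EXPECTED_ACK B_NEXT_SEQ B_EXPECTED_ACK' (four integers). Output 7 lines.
5142 7000 7000 5142
5142 7000 7194 5142
5142 7000 7317 5142
5142 7317 7317 5142
5311 7317 7317 5311
5311 7430 7430 5311
5311 7479 7479 5311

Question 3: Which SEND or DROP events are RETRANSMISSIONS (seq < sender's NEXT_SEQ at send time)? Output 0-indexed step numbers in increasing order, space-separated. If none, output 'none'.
Step 0: SEND seq=5000 -> fresh
Step 1: DROP seq=7000 -> fresh
Step 2: SEND seq=7194 -> fresh
Step 3: SEND seq=7000 -> retransmit
Step 4: SEND seq=5142 -> fresh
Step 5: SEND seq=7317 -> fresh
Step 6: SEND seq=7430 -> fresh

Answer: 3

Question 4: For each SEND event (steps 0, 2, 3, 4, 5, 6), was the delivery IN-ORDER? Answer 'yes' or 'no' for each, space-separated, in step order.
Step 0: SEND seq=5000 -> in-order
Step 2: SEND seq=7194 -> out-of-order
Step 3: SEND seq=7000 -> in-order
Step 4: SEND seq=5142 -> in-order
Step 5: SEND seq=7317 -> in-order
Step 6: SEND seq=7430 -> in-order

Answer: yes no yes yes yes yes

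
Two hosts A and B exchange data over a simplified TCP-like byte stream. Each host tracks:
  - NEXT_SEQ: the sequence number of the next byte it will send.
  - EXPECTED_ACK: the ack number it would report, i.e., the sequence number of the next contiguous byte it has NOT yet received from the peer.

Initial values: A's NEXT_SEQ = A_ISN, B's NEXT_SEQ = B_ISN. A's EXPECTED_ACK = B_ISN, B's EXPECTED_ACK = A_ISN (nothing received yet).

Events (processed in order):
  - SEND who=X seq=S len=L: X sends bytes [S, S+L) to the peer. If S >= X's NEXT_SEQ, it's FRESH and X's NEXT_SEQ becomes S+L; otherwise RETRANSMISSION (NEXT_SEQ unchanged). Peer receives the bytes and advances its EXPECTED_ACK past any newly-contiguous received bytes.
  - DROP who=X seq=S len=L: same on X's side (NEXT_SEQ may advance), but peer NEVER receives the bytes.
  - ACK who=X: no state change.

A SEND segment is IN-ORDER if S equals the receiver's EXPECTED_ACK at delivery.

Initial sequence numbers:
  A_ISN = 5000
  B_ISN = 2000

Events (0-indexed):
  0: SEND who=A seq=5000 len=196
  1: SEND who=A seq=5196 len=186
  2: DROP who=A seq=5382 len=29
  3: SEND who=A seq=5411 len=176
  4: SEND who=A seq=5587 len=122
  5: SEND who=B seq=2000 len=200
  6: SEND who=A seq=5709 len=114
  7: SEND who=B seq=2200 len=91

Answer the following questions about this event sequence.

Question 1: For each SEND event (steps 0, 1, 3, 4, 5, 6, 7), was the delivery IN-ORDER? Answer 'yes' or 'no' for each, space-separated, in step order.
Step 0: SEND seq=5000 -> in-order
Step 1: SEND seq=5196 -> in-order
Step 3: SEND seq=5411 -> out-of-order
Step 4: SEND seq=5587 -> out-of-order
Step 5: SEND seq=2000 -> in-order
Step 6: SEND seq=5709 -> out-of-order
Step 7: SEND seq=2200 -> in-order

Answer: yes yes no no yes no yes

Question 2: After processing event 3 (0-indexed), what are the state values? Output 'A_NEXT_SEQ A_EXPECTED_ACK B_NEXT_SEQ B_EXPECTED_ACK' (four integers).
After event 0: A_seq=5196 A_ack=2000 B_seq=2000 B_ack=5196
After event 1: A_seq=5382 A_ack=2000 B_seq=2000 B_ack=5382
After event 2: A_seq=5411 A_ack=2000 B_seq=2000 B_ack=5382
After event 3: A_seq=5587 A_ack=2000 B_seq=2000 B_ack=5382

5587 2000 2000 5382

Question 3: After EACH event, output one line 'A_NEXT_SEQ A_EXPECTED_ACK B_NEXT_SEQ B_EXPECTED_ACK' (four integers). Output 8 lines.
5196 2000 2000 5196
5382 2000 2000 5382
5411 2000 2000 5382
5587 2000 2000 5382
5709 2000 2000 5382
5709 2200 2200 5382
5823 2200 2200 5382
5823 2291 2291 5382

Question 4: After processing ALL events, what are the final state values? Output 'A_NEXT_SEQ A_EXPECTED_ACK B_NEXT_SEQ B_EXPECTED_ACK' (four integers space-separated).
After event 0: A_seq=5196 A_ack=2000 B_seq=2000 B_ack=5196
After event 1: A_seq=5382 A_ack=2000 B_seq=2000 B_ack=5382
After event 2: A_seq=5411 A_ack=2000 B_seq=2000 B_ack=5382
After event 3: A_seq=5587 A_ack=2000 B_seq=2000 B_ack=5382
After event 4: A_seq=5709 A_ack=2000 B_seq=2000 B_ack=5382
After event 5: A_seq=5709 A_ack=2200 B_seq=2200 B_ack=5382
After event 6: A_seq=5823 A_ack=2200 B_seq=2200 B_ack=5382
After event 7: A_seq=5823 A_ack=2291 B_seq=2291 B_ack=5382

Answer: 5823 2291 2291 5382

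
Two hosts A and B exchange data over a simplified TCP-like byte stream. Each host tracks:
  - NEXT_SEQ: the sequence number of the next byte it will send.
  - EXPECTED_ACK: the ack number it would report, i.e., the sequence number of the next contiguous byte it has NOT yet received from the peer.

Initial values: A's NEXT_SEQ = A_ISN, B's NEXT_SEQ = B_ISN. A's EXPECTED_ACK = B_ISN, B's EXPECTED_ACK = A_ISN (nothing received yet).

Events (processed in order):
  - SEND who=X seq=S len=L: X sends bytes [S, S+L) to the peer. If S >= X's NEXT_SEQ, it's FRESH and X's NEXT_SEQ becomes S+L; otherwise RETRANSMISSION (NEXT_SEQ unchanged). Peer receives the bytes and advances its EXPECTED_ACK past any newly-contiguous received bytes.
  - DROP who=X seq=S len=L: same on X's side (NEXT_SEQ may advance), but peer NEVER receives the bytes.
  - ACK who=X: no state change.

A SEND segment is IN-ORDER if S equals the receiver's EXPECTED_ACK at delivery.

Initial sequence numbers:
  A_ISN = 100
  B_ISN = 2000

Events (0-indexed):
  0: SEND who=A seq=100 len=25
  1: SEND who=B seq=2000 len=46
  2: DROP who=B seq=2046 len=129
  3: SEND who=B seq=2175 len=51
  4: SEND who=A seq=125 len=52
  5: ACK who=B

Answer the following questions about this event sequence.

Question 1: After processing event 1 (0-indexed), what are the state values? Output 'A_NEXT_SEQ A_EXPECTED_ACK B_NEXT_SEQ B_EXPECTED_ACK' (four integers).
After event 0: A_seq=125 A_ack=2000 B_seq=2000 B_ack=125
After event 1: A_seq=125 A_ack=2046 B_seq=2046 B_ack=125

125 2046 2046 125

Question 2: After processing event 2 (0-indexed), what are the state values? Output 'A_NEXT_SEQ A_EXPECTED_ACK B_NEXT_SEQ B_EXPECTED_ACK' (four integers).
After event 0: A_seq=125 A_ack=2000 B_seq=2000 B_ack=125
After event 1: A_seq=125 A_ack=2046 B_seq=2046 B_ack=125
After event 2: A_seq=125 A_ack=2046 B_seq=2175 B_ack=125

125 2046 2175 125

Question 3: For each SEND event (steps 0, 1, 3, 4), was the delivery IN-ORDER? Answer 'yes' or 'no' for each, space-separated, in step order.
Answer: yes yes no yes

Derivation:
Step 0: SEND seq=100 -> in-order
Step 1: SEND seq=2000 -> in-order
Step 3: SEND seq=2175 -> out-of-order
Step 4: SEND seq=125 -> in-order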